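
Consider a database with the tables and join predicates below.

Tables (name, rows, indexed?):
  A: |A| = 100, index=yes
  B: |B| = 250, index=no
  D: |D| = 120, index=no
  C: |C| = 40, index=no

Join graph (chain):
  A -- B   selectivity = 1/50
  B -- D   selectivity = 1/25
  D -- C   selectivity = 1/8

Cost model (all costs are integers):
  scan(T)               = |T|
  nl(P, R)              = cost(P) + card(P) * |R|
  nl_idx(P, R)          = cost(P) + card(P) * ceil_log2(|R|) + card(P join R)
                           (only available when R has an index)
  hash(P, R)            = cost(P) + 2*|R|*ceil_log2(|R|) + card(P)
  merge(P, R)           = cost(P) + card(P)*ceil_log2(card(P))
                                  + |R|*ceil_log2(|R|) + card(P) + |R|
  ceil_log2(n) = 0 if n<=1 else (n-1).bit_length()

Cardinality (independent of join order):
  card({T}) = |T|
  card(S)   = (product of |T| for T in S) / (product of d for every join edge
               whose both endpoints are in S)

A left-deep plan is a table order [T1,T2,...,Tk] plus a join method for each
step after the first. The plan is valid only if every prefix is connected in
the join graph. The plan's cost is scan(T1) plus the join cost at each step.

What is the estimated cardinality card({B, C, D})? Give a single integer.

Tables in S: B(250), C(40), D(120)
Edges inside S: B-D(d=25), D-C(d=8)
numerator = 250 * 40 * 120 = 1200000
denominator = 25 * 8 = 200
card(S) = 1200000 / 200 = 6000

6000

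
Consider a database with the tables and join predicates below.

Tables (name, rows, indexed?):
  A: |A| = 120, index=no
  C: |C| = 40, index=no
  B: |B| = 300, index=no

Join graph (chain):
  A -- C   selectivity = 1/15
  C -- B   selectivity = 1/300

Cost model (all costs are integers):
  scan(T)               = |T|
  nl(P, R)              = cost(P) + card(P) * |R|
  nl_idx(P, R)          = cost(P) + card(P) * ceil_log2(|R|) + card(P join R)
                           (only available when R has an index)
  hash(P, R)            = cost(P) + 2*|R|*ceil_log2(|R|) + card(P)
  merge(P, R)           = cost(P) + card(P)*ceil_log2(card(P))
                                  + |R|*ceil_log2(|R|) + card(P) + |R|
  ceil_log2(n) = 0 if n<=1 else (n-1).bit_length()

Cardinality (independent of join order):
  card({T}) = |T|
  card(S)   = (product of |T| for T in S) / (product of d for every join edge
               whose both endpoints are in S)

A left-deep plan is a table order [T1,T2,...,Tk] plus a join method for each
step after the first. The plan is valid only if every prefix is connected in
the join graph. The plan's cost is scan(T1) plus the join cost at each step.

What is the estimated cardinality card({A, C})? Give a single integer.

320

Tables in S: A(120), C(40)
Edges inside S: A-C(d=15)
numerator = 120 * 40 = 4800
denominator = 15 = 15
card(S) = 4800 / 15 = 320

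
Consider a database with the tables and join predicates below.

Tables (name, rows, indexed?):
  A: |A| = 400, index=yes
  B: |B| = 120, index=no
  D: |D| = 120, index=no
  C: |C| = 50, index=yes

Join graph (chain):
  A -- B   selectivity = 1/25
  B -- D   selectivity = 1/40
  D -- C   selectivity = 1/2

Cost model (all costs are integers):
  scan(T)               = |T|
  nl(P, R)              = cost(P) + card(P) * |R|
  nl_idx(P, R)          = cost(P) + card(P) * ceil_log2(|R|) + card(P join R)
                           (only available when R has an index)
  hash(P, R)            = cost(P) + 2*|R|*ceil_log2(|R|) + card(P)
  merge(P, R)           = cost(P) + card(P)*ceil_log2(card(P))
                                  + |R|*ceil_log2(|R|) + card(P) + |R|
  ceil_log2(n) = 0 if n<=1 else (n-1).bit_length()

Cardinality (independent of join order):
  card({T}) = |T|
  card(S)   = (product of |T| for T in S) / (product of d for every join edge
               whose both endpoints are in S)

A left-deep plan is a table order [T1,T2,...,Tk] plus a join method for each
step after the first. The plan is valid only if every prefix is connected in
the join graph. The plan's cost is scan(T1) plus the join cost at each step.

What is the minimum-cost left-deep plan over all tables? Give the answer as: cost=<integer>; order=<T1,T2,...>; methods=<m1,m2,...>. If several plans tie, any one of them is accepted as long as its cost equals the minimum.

cost=12440; order=A,B,D,C; methods=hash,hash,hash

Selinger DP (subsets sized 1..n):
  {A}: scan cost=400, card=400
  {B}: scan cost=120, card=120
  {D}: scan cost=120, card=120
  {C}: scan cost=50, card=50
  {AB}: card=1920; try (B,hash)→2480, (A,nl_idx)→3120, (A,merge)→5080, (B,merge)→5360, (A,hash)→7440, (A,nl)→48120 …(+1); best=2480 via (B,hash)
  {BD}: card=360; try (D,hash)→1920, (B,hash)→1920, (D,merge)→2040, (B,merge)→2040, (D,nl)→14520, (B,nl)→14520; best=1920 via (D,hash)
  {CD}: card=3000; try (C,hash)→840, (D,merge)→1360, (C,merge)→1430, (D,hash)→1780, (C,nl_idx)→3840, (D,nl)→6050 …(+1); best=840 via (C,hash)
  {ABD}: card=5760; try (D,hash)→6080, (A,hash)→9480, (A,merge)→9520, (A,nl_idx)→10920, (D,merge)→26480, (A,nl)→145920 …(+1); best=6080 via (D,hash)
  {BCD}: card=9000; try (C,hash)→2880, (B,hash)→5520, (C,merge)→5870, (C,nl_idx)→13080, (C,nl)→19920, (B,merge)→40800 …(+1); best=2880 via (C,hash)
  {ABCD}: card=144000; try (C,hash)→12440, (A,hash)→19080, (C,merge)→87070, (A,merge)→141880, (C,nl_idx)→184640, (A,nl_idx)→227880 …(+2); best=12440 via (C,hash)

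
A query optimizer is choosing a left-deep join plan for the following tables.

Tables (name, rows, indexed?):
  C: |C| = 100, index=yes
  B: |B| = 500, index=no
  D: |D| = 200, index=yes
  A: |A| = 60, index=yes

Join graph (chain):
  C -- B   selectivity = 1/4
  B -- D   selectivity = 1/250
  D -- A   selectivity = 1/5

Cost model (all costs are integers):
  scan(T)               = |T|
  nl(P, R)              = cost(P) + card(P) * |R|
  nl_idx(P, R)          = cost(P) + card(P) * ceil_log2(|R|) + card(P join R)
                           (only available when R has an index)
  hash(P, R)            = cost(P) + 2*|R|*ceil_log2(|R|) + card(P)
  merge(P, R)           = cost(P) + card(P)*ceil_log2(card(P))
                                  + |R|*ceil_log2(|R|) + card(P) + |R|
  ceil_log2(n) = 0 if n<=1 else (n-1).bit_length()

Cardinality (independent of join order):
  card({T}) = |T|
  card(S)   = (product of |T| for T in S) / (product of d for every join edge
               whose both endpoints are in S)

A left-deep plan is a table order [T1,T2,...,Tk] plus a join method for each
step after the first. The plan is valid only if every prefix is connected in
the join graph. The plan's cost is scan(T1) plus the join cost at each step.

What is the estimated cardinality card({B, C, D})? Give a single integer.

10000

Tables in S: B(500), C(100), D(200)
Edges inside S: C-B(d=4), B-D(d=250)
numerator = 500 * 100 * 200 = 10000000
denominator = 4 * 250 = 1000
card(S) = 10000000 / 1000 = 10000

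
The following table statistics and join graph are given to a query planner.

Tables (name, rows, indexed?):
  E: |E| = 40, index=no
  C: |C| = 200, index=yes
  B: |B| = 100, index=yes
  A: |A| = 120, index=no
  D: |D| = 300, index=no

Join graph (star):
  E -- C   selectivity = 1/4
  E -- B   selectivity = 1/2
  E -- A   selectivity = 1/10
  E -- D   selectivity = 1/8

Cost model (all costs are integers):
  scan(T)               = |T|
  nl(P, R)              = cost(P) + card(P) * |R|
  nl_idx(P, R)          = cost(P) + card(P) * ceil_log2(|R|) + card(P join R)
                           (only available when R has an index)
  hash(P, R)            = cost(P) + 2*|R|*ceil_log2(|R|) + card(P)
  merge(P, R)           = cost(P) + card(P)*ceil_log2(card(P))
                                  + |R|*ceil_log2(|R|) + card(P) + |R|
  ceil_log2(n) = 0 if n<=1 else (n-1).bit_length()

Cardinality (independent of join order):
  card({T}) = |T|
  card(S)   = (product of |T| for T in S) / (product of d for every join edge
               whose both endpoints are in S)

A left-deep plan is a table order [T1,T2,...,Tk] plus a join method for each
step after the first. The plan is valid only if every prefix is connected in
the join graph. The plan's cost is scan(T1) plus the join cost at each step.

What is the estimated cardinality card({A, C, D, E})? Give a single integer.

Tables in S: A(120), C(200), D(300), E(40)
Edges inside S: E-C(d=4), E-A(d=10), E-D(d=8)
numerator = 120 * 200 * 300 * 40 = 288000000
denominator = 4 * 10 * 8 = 320
card(S) = 288000000 / 320 = 900000

900000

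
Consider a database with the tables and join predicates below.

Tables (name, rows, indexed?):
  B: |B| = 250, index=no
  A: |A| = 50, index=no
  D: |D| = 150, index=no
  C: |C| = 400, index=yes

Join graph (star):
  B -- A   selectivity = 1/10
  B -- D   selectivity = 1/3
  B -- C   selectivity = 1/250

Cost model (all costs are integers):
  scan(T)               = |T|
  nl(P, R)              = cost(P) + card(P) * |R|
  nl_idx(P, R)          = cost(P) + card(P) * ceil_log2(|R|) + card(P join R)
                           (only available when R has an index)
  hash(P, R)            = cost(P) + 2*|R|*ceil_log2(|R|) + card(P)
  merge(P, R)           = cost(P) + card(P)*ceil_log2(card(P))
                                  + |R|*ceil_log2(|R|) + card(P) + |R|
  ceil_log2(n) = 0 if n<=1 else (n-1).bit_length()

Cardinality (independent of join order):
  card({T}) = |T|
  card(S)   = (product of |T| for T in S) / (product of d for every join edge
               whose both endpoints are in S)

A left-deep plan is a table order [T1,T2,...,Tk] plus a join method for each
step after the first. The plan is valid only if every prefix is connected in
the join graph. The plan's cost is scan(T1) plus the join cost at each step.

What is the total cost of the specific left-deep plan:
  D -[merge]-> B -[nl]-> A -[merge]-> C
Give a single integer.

1695250

step 1: scan D: cost=150, card=150
step 2: join B via merge
    card(P join B) = 150*250/(3) = 12500
    cost = 150 + 150*8 + 250*8 + 150 + 250 = 3750
step 3: join A via nl
    card(P join A) = 12500*50/(10) = 62500
    cost = 3750 + 12500*50 = 628750
step 4: join C via merge
    card(P join C) = 62500*400/(250) = 100000
    cost = 628750 + 62500*16 + 400*9 + 62500 + 400 = 1695250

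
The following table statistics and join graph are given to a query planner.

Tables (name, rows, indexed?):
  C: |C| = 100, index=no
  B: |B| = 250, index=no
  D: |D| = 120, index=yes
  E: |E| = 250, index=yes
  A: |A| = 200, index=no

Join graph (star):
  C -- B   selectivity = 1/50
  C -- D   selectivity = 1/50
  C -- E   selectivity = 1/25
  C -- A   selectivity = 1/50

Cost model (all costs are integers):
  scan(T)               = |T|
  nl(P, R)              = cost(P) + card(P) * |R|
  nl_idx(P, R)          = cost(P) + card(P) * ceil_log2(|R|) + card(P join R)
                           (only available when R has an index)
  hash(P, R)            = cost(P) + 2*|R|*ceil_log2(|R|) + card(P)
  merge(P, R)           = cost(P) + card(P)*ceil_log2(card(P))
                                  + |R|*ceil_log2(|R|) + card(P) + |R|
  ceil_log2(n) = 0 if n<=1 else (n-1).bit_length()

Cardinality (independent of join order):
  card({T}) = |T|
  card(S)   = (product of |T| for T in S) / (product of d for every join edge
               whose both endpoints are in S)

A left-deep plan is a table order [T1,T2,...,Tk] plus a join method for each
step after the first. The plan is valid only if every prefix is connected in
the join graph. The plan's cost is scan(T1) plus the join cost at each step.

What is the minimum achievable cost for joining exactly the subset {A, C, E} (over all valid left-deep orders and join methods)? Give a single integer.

6100

Selinger DP over subsets of {A,C,E}:
  {C}: scan cost=100, card=100
  {E}: scan cost=250, card=250
  {A}: scan cost=200, card=200
  {CE}: card=1000; try (E,nl_idx)→1900, (C,hash)→1900, (E,merge)→3150, (C,merge)→3300, (E,hash)→4200, (E,nl)→25100 …(+1); best=1900 via (E,nl_idx)
  {AC}: card=400; try (C,hash)→1800, (A,merge)→2700, (C,merge)→2800, (A,hash)→3400, (A,nl)→20100, (C,nl)→20200; best=1800 via (C,hash)
  {ACE}: card=4000; try (A,hash)→6100, (E,hash)→6200, (E,merge)→8050, (E,nl_idx)→9000, (A,merge)→14700, (E,nl)→101800 …(+1); best=6100 via (A,hash)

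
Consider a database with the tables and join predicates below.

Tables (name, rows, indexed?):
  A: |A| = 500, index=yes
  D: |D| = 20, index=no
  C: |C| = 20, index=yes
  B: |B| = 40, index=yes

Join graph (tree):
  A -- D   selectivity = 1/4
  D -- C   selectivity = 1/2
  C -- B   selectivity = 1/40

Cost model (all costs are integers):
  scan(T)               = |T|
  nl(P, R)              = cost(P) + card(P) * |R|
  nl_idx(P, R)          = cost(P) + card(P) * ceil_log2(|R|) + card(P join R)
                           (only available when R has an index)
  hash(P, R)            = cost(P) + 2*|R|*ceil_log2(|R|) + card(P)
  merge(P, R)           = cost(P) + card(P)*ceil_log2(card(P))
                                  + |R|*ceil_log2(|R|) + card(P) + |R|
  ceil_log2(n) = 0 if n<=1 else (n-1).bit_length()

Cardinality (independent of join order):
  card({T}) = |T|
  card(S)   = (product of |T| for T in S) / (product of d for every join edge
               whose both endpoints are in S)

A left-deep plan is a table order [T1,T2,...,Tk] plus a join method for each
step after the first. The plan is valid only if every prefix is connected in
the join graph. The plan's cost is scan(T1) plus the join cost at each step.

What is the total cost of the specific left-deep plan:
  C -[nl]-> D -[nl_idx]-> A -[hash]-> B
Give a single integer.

52700

step 1: scan C: cost=20, card=20
step 2: join D via nl
    card(P join D) = 20*20/(2) = 200
    cost = 20 + 20*20 = 420
step 3: join A via nl_idx
    card(P join A) = 200*500/(4) = 25000
    cost = 420 + 200*9 + 25000 = 27220
step 4: join B via hash
    card(P join B) = 25000*40/(40) = 25000
    cost = 27220 + 2*40*6 + 25000 = 52700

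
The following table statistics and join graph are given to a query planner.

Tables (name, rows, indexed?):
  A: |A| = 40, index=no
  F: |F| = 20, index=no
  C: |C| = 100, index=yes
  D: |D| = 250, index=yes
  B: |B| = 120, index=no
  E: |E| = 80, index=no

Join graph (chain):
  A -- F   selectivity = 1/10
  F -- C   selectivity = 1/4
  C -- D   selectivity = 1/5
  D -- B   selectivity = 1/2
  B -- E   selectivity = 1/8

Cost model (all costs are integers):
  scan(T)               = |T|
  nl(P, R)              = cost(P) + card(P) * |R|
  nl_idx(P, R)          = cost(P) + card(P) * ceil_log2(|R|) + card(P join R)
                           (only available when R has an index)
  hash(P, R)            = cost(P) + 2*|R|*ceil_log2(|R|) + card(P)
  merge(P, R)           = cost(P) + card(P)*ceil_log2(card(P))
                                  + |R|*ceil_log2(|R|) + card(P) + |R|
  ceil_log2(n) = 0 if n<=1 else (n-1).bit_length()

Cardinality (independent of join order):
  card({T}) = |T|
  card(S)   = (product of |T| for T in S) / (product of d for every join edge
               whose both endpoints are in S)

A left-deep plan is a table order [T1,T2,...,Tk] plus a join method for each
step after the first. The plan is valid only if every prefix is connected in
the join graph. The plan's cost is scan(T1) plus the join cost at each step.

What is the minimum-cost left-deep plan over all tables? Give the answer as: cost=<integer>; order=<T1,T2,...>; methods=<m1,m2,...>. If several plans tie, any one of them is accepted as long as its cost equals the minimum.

cost=6110180; order=C,F,A,D,B,E; methods=hash,hash,hash,hash,hash

Selinger DP (subsets sized 1..n):
  {A}: scan cost=40, card=40
  {F}: scan cost=20, card=20
  {C}: scan cost=100, card=100
  {D}: scan cost=250, card=250
  {B}: scan cost=120, card=120
  {E}: scan cost=80, card=80
  {AF}: card=80; try (F,hash)→280, (A,merge)→420, (F,merge)→440, (A,hash)→520, (A,nl)→820, (F,nl)→840; best=280 via (F,hash)
  {CF}: card=500; try (F,hash)→400, (C,nl_idx)→660, (C,merge)→940, (F,merge)→1020, (C,hash)→1440, (C,nl)→2020 …(+1); best=400 via (F,hash)
  {CD}: card=5000; try (C,hash)→1900, (D,merge)→3150, (C,merge)→3300, (D,hash)→4200, (D,nl_idx)→5900, (C,nl_idx)→7000 …(+2); best=1900 via (C,hash)
  {BD}: card=15000; try (B,hash)→2180, (D,merge)→3330, (B,merge)→3460, (D,hash)→4240, (D,nl_idx)→16080, (D,nl)→30120 …(+1); best=2180 via (B,hash)
  {BE}: card=1200; try (E,hash)→1360, (B,merge)→1680, (E,merge)→1720, (B,hash)→1840, (B,nl)→9680, (E,nl)→9720; best=1360 via (E,hash)
  {ACF}: card=2000; try (A,hash)→1380, (C,merge)→1720, (C,hash)→1760, (C,nl_idx)→2840, (A,merge)→5680, (C,nl)→8280 …(+1); best=1380 via (A,hash)
  {CDF}: card=25000; try (D,hash)→4900, (F,hash)→7100, (D,merge)→7650, (D,nl_idx)→29400, (F,merge)→72020, (F,nl)→101900 …(+1); best=4900 via (D,hash)
  {BCD}: card=300000; try (B,hash)→8580, (C,hash)→18580, (B,merge)→72860, (C,merge)→227980, (C,nl_idx)→407180, (B,nl)→601900 …(+1); best=8580 via (B,hash)
  {BDE}: card=150000; try (D,hash)→6560, (D,merge)→18010, (E,hash)→18300, (D,nl_idx)→160960, (E,merge)→227820, (D,nl)→301360 …(+1); best=6560 via (D,hash)
  {ACDF}: card=100000; try (D,hash)→7380, (D,merge)→27630, (A,hash)→30380, (D,nl_idx)→117380, (A,merge)→405180, (D,nl)→501380 …(+1); best=7380 via (D,hash)
  {BCDF}: card=1500000; try (B,hash)→31580, (F,hash)→308780, (B,merge)→405860, (B,nl)→3004900, (F,nl)→6008580, (F,merge)→6008700; best=31580 via (B,hash)
  {BCDE}: card=3000000; try (C,hash)→157960, (E,hash)→309700, (C,merge)→2857360, (C,nl_idx)→4056560, (E,merge)→6009220, (C,nl)→15006560 …(+1); best=157960 via (C,hash)
  {ABCDF}: card=6000000; try (B,hash)→109060, (A,hash)→1532060, (B,merge)→1808340, (B,nl)→12007380, (A,merge)→33031860, (A,nl)→60031580; best=109060 via (B,hash)
  {BCDEF}: card=15000000; try (E,hash)→1532700, (F,hash)→3158160, (E,merge)→33032220, (F,nl)→60157960, (F,merge)→69158080, (E,nl)→120031580; best=1532700 via (E,hash)
  {ABCDEF}: card=60000000; try (E,hash)→6110180, (A,hash)→16533180, (E,merge)→144109700, (A,merge)→376532980, (E,nl)→480109060, (A,nl)→601532700; best=6110180 via (E,hash)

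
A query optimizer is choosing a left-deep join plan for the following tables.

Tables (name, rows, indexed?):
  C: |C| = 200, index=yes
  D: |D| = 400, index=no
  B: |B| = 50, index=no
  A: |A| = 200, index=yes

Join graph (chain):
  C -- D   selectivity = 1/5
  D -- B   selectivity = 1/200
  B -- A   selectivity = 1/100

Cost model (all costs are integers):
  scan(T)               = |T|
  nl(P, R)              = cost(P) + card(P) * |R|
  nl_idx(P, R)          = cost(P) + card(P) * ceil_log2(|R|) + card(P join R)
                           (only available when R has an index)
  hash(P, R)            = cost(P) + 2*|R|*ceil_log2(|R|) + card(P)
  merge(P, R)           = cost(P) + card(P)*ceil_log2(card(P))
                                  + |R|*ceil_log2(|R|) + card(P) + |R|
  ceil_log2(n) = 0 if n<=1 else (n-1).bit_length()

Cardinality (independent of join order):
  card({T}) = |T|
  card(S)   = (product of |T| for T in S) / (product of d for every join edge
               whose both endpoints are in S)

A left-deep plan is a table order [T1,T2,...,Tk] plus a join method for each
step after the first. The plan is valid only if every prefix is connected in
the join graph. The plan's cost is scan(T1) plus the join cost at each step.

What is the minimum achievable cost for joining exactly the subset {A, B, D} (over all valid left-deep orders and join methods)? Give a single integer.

Selinger DP over subsets of {A,B,D}:
  {D}: scan cost=400, card=400
  {B}: scan cost=50, card=50
  {A}: scan cost=200, card=200
  {BD}: card=100; try (B,hash)→1400, (D,merge)→4400, (B,merge)→4750, (D,hash)→7300, (D,nl)→20050, (B,nl)→20400; best=1400 via (B,hash)
  {AB}: card=100; try (A,nl_idx)→550, (B,hash)→1000, (A,merge)→2200, (B,merge)→2350, (A,hash)→3300, (A,nl)→10050 …(+1); best=550 via (A,nl_idx)
  {ABD}: card=200; try (A,nl_idx)→2400, (A,merge)→4000, (A,hash)→4700, (D,merge)→5350, (D,hash)→7850, (A,nl)→21400 …(+1); best=2400 via (A,nl_idx)

2400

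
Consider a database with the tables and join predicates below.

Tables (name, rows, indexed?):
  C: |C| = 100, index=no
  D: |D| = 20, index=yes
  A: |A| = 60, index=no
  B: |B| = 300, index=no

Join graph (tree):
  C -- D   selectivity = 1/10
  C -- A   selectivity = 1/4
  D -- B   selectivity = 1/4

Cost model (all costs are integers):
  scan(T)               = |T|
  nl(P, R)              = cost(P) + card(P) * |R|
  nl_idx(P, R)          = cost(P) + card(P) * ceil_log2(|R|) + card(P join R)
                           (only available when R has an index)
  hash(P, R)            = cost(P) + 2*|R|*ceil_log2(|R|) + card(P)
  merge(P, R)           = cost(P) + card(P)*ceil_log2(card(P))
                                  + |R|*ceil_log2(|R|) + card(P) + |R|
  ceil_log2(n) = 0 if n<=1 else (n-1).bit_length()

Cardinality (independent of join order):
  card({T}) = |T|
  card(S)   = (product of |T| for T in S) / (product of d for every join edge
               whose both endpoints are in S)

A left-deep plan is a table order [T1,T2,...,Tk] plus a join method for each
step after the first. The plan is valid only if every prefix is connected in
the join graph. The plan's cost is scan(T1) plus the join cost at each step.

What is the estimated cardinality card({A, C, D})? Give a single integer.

3000

Tables in S: A(60), C(100), D(20)
Edges inside S: C-D(d=10), C-A(d=4)
numerator = 60 * 100 * 20 = 120000
denominator = 10 * 4 = 40
card(S) = 120000 / 40 = 3000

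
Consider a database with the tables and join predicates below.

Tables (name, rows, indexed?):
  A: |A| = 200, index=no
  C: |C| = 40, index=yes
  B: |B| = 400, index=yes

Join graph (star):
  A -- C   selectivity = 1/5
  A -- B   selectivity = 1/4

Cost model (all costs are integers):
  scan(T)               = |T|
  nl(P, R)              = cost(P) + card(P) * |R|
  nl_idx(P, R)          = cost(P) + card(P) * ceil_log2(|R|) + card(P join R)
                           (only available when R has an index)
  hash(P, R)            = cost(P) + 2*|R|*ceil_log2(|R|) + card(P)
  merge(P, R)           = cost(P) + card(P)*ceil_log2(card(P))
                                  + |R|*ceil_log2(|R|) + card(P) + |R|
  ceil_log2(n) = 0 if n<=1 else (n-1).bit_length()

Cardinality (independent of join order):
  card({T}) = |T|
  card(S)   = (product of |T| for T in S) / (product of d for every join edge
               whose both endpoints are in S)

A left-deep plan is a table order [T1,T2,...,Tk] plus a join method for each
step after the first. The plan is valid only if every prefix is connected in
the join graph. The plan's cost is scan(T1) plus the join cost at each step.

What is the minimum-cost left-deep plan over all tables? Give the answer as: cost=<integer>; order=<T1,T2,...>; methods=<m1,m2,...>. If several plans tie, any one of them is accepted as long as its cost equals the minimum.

cost=9680; order=A,C,B; methods=hash,hash

Selinger DP (subsets sized 1..n):
  {A}: scan cost=200, card=200
  {C}: scan cost=40, card=40
  {B}: scan cost=400, card=400
  {AC}: card=1600; try (C,hash)→880, (A,merge)→2120, (C,merge)→2280, (C,nl_idx)→3000, (A,hash)→3280, (A,nl)→8040 …(+1); best=880 via (C,hash)
  {AB}: card=20000; try (A,hash)→4000, (B,merge)→6000, (A,merge)→6200, (B,hash)→7600, (B,nl_idx)→22000, (B,nl)→80200 …(+1); best=4000 via (A,hash)
  {ABC}: card=160000; try (B,hash)→9680, (B,merge)→24080, (C,hash)→24480, (B,nl_idx)→175280, (C,nl_idx)→284000, (C,merge)→324280 …(+2); best=9680 via (B,hash)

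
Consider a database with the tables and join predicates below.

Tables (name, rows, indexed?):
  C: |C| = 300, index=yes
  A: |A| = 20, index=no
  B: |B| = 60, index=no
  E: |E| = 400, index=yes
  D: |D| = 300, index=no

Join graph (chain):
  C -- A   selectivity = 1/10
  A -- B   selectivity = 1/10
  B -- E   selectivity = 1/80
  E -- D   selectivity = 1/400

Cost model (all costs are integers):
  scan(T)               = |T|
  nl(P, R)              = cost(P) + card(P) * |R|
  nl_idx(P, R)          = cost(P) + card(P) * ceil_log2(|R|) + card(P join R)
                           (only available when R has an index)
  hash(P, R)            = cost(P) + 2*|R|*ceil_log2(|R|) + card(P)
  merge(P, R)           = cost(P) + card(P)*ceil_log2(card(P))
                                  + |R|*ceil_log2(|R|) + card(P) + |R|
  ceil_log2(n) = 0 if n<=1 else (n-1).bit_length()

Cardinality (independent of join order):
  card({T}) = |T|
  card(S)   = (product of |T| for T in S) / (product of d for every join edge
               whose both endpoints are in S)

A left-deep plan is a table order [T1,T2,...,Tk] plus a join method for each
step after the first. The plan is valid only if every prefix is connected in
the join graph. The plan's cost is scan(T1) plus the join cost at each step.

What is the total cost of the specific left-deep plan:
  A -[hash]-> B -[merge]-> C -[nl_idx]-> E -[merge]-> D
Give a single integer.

step 1: scan A: cost=20, card=20
step 2: join B via hash
    card(P join B) = 20*60/(10) = 120
    cost = 20 + 2*60*6 + 20 = 760
step 3: join C via merge
    card(P join C) = 120*300/(10) = 3600
    cost = 760 + 120*7 + 300*9 + 120 + 300 = 4720
step 4: join E via nl_idx
    card(P join E) = 3600*400/(80) = 18000
    cost = 4720 + 3600*9 + 18000 = 55120
step 5: join D via merge
    card(P join D) = 18000*300/(400) = 13500
    cost = 55120 + 18000*15 + 300*9 + 18000 + 300 = 346120

346120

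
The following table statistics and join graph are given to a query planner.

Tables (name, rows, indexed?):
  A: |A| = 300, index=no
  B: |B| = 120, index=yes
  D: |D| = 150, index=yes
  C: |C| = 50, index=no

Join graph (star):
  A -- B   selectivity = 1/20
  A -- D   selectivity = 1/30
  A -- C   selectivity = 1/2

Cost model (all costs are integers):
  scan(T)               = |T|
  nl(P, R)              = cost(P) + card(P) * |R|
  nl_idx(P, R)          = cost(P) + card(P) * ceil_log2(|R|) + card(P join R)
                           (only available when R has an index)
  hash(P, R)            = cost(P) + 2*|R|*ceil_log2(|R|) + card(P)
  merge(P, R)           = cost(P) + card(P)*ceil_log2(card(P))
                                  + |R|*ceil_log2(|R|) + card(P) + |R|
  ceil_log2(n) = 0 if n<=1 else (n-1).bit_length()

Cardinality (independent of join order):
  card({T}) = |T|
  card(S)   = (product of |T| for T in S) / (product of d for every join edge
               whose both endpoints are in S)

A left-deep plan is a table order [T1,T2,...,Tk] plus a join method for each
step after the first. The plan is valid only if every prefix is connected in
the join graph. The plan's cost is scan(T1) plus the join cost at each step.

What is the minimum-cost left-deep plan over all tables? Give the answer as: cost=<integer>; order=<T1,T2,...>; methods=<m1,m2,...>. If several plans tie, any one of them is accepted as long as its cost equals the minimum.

cost=15780; order=A,D,B,C; methods=hash,hash,hash

Selinger DP (subsets sized 1..n):
  {A}: scan cost=300, card=300
  {B}: scan cost=120, card=120
  {D}: scan cost=150, card=150
  {C}: scan cost=50, card=50
  {AB}: card=1800; try (B,hash)→2280, (A,merge)→4080, (B,nl_idx)→4200, (B,merge)→4260, (A,hash)→5640, (A,nl)→36120 …(+1); best=2280 via (B,hash)
  {AD}: card=1500; try (D,hash)→3000, (D,nl_idx)→4200, (A,merge)→4500, (D,merge)→4650, (A,hash)→5700, (A,nl)→45150 …(+1); best=3000 via (D,hash)
  {AC}: card=7500; try (C,hash)→1200, (A,merge)→3400, (C,merge)→3650, (A,hash)→5500, (A,nl)→15050, (C,nl)→15300; best=1200 via (C,hash)
  {ABD}: card=9000; try (B,hash)→6180, (D,hash)→6480, (B,merge)→21960, (B,nl_idx)→22500, (D,merge)→25230, (D,nl_idx)→25680 …(+2); best=6180 via (B,hash)
  {ABC}: card=45000; try (C,hash)→4680, (B,hash)→10380, (C,merge)→24230, (C,nl)→92280, (B,nl_idx)→98700, (B,merge)→107160 …(+1); best=4680 via (C,hash)
  {ACD}: card=37500; try (C,hash)→5100, (D,hash)→11100, (C,merge)→21350, (C,nl)→78000, (D,nl_idx)→98700, (D,merge)→107550 …(+1); best=5100 via (C,hash)
  {ABCD}: card=225000; try (C,hash)→15780, (B,hash)→44280, (D,hash)→52080, (C,merge)→141530, (C,nl)→456180, (B,nl_idx)→492600 …(+5); best=15780 via (C,hash)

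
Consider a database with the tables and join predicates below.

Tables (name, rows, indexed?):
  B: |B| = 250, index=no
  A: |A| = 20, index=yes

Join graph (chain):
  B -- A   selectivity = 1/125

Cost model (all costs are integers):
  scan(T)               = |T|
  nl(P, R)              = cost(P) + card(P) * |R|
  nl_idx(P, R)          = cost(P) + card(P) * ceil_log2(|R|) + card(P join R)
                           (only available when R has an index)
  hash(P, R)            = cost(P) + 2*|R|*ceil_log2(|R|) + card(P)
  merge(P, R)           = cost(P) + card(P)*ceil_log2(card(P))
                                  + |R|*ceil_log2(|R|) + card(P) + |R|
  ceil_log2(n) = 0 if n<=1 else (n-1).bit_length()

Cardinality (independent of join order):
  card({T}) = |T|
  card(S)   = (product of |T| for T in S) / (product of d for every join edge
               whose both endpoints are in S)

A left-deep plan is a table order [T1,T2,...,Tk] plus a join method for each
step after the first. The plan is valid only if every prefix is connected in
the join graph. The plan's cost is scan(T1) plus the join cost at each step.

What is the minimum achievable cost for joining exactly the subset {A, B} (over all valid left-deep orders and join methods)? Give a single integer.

Selinger DP over subsets of {A,B}:
  {B}: scan cost=250, card=250
  {A}: scan cost=20, card=20
  {AB}: card=40; try (A,hash)→700, (A,nl_idx)→1540, (B,merge)→2390, (A,merge)→2620, (B,hash)→4040, (B,nl)→5020 …(+1); best=700 via (A,hash)

700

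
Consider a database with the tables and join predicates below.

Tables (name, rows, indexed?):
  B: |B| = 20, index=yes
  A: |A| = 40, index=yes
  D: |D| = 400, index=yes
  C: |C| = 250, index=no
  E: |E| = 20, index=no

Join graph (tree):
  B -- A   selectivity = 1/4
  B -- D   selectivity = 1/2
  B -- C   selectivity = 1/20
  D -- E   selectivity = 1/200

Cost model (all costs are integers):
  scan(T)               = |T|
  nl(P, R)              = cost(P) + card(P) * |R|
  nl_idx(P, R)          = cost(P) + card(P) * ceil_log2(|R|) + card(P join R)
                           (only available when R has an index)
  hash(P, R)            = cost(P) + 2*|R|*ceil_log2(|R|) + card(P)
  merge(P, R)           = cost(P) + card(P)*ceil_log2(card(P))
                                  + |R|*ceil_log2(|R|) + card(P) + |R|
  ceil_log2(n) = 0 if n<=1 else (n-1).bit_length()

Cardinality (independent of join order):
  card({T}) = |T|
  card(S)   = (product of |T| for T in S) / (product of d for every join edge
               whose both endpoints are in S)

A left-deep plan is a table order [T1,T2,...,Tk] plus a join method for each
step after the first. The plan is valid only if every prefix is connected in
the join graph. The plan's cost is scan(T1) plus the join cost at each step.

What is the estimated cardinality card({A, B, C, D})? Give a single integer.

Tables in S: A(40), B(20), C(250), D(400)
Edges inside S: B-A(d=4), B-D(d=2), B-C(d=20)
numerator = 40 * 20 * 250 * 400 = 80000000
denominator = 4 * 2 * 20 = 160
card(S) = 80000000 / 160 = 500000

500000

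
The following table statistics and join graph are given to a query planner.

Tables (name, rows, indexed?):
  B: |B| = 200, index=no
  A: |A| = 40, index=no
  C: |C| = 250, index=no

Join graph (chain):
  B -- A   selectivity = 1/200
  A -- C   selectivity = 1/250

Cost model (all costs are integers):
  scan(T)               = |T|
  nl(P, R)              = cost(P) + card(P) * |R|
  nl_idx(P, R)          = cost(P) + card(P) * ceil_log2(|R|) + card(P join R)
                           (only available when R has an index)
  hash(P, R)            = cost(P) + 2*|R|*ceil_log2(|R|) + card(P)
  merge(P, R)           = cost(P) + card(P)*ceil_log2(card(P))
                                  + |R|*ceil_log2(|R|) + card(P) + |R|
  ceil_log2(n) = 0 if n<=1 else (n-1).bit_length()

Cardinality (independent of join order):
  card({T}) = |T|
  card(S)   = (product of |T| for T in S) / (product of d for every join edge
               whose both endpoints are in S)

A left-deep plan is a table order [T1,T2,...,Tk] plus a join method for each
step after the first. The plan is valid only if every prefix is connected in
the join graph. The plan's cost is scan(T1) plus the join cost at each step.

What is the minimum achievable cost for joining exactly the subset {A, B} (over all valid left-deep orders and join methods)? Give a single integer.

Selinger DP over subsets of {A,B}:
  {B}: scan cost=200, card=200
  {A}: scan cost=40, card=40
  {AB}: card=40; try (A,hash)→880, (B,merge)→2120, (A,merge)→2280, (B,hash)→3280, (B,nl)→8040, (A,nl)→8200; best=880 via (A,hash)

880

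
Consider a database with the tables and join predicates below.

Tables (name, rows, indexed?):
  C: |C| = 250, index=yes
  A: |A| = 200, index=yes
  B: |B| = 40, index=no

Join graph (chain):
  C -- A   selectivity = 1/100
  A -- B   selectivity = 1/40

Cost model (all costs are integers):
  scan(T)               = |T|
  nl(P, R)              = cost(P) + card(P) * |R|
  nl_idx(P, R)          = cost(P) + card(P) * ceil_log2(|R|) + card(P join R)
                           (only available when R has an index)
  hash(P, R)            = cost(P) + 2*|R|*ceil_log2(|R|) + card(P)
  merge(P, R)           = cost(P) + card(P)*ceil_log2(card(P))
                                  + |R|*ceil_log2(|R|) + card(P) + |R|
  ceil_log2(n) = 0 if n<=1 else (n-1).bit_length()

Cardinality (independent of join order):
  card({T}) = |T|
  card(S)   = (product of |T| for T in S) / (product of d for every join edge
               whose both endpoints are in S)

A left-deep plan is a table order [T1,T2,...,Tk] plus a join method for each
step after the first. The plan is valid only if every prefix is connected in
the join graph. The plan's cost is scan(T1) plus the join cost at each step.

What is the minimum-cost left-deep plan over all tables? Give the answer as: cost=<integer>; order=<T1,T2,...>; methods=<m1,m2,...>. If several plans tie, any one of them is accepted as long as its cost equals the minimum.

Selinger DP (subsets sized 1..n):
  {C}: scan cost=250, card=250
  {A}: scan cost=200, card=200
  {B}: scan cost=40, card=40
  {AC}: card=500; try (C,nl_idx)→2300, (A,nl_idx)→2750, (A,hash)→3700, (C,merge)→4250, (A,merge)→4300, (C,hash)→4400 …(+2); best=2300 via (C,nl_idx)
  {AB}: card=200; try (A,nl_idx)→560, (B,hash)→880, (A,merge)→2120, (B,merge)→2280, (A,hash)→3280, (A,nl)→8040 …(+1); best=560 via (A,nl_idx)
  {ABC}: card=500; try (C,nl_idx)→2660, (B,hash)→3280, (C,merge)→4610, (C,hash)→4760, (B,merge)→7580, (B,nl)→22300 …(+1); best=2660 via (C,nl_idx)

cost=2660; order=B,A,C; methods=nl_idx,nl_idx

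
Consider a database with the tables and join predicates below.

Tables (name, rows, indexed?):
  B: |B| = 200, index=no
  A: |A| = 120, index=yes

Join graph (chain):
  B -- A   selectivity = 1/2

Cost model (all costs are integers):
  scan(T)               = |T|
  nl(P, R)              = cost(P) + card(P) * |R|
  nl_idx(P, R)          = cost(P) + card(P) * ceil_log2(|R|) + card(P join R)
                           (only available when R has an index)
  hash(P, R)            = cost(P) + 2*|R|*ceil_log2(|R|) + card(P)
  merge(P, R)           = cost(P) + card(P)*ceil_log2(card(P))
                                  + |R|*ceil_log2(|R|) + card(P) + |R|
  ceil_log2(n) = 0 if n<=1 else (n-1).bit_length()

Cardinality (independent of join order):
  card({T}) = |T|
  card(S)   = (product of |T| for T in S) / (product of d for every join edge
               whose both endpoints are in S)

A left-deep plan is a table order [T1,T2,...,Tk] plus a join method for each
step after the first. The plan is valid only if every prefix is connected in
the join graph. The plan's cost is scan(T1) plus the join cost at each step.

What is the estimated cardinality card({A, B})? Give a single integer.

Tables in S: A(120), B(200)
Edges inside S: B-A(d=2)
numerator = 120 * 200 = 24000
denominator = 2 = 2
card(S) = 24000 / 2 = 12000

12000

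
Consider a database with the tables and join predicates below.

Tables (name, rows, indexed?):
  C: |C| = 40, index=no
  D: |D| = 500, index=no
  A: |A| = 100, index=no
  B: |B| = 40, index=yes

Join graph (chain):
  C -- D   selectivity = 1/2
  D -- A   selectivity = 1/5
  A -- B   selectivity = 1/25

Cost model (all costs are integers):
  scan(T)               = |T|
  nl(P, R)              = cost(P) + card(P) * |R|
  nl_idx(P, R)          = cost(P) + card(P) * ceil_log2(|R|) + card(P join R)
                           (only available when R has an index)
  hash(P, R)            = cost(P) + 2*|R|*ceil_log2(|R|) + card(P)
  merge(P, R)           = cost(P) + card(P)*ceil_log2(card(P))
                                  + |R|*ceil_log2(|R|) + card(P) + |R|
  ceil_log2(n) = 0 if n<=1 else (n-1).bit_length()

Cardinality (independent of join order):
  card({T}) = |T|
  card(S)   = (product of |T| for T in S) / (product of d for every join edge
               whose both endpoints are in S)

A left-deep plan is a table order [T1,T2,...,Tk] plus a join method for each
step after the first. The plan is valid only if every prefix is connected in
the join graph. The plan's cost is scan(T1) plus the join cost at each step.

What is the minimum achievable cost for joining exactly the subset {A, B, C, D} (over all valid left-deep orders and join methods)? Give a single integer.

Selinger DP over subsets of {A,B,C,D}:
  {C}: scan cost=40, card=40
  {D}: scan cost=500, card=500
  {A}: scan cost=100, card=100
  {B}: scan cost=40, card=40
  {CD}: card=10000; try (C,hash)→1480, (D,merge)→5320, (C,merge)→5780, (D,hash)→9080, (D,nl)→20040, (C,nl)→20500; best=1480 via (C,hash)
  {AD}: card=10000; try (A,hash)→2400, (D,merge)→5900, (A,merge)→6300, (D,hash)→9200, (D,nl)→50100, (A,nl)→50500; best=2400 via (A,hash)
  {AB}: card=160; try (B,hash)→680, (B,nl_idx)→860, (A,merge)→1120, (B,merge)→1180, (A,hash)→1480, (A,nl)→4040 …(+1); best=680 via (B,hash)
  {ACD}: card=200000; try (C,hash)→12880, (A,hash)→12880, (A,merge)→152280, (C,merge)→152680, (C,nl)→402400, (A,nl)→1001480; best=12880 via (C,hash)
  {ABD}: card=16000; try (D,merge)→7120, (D,hash)→9840, (B,hash)→12880, (B,nl_idx)→78400, (D,nl)→80680, (B,merge)→152680 …(+1); best=7120 via (D,merge)
  {ABCD}: card=320000; try (C,hash)→23600, (B,hash)→213360, (C,merge)→247400, (C,nl)→647120, (B,nl_idx)→1532880, (B,merge)→3813160 …(+1); best=23600 via (C,hash)

23600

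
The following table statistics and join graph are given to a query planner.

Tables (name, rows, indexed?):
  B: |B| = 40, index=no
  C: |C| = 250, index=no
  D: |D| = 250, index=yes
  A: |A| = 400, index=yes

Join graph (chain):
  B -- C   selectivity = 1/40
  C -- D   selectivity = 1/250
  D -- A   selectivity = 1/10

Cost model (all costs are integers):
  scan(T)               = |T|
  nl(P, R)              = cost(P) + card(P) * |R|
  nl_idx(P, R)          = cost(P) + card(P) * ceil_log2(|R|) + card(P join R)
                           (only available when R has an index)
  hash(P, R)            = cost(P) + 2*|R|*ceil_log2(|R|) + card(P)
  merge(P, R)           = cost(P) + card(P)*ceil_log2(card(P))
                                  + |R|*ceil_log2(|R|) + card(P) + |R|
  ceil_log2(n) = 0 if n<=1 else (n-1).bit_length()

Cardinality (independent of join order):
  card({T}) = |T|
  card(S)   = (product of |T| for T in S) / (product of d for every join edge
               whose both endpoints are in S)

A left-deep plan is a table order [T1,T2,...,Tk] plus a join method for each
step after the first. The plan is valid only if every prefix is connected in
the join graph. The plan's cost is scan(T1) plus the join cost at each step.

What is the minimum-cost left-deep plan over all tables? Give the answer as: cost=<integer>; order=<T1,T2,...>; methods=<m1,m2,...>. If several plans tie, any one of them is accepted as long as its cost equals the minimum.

cost=9480; order=C,B,D,A; methods=hash,nl_idx,merge

Selinger DP (subsets sized 1..n):
  {B}: scan cost=40, card=40
  {C}: scan cost=250, card=250
  {D}: scan cost=250, card=250
  {A}: scan cost=400, card=400
  {BC}: card=250; try (B,hash)→980, (C,merge)→2570, (B,merge)→2780, (C,hash)→4080, (C,nl)→10040, (B,nl)→10250; best=980 via (B,hash)
  {CD}: card=250; try (D,nl_idx)→2500, (D,hash)→4500, (C,hash)→4500, (D,merge)→4750, (C,merge)→4750, (D,nl)→62750 …(+1); best=2500 via (D,nl_idx)
  {AD}: card=10000; try (D,hash)→4800, (A,merge)→6500, (D,merge)→6650, (A,hash)→7700, (A,nl_idx)→12500, (D,nl_idx)→13600 …(+2); best=4800 via (D,hash)
  {BCD}: card=250; try (D,nl_idx)→3230, (B,hash)→3230, (B,merge)→5030, (D,hash)→5230, (D,merge)→5480, (B,nl)→12500 …(+1); best=3230 via (D,nl_idx)
  {ACD}: card=10000; try (A,merge)→8750, (A,hash)→9950, (A,nl_idx)→14750, (C,hash)→18800, (A,nl)→102500, (C,merge)→157050 …(+1); best=8750 via (A,merge)
  {ABCD}: card=10000; try (A,merge)→9480, (A,hash)→10680, (A,nl_idx)→15480, (B,hash)→19230, (A,nl)→103230, (B,merge)→159030 …(+1); best=9480 via (A,merge)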